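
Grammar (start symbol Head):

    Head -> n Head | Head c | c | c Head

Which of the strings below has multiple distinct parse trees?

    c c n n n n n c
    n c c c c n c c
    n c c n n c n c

n c c c c n c c

c c n n n n n c: 1 tree
n c c c c n c c: 8 trees
n c c n n c n c: 1 tree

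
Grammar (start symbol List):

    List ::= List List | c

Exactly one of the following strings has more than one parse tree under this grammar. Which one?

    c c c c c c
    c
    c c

c c c c c c: 42 trees
c: 1 tree
c c: 1 tree

c c c c c c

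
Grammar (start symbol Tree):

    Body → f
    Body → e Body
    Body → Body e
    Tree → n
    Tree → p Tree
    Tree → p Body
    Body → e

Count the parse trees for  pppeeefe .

4

Parse trees for pppeeefe:
  [Tree p [Tree p [Tree p [Body e [Body e [Body e [Body [Body f] e]]]]]]]
  [Tree p [Tree p [Tree p [Body e [Body e [Body [Body e [Body f]] e]]]]]]
  [Tree p [Tree p [Tree p [Body e [Body [Body e [Body e [Body f]]] e]]]]]
  [Tree p [Tree p [Tree p [Body [Body e [Body e [Body e [Body f]]]] e]]]]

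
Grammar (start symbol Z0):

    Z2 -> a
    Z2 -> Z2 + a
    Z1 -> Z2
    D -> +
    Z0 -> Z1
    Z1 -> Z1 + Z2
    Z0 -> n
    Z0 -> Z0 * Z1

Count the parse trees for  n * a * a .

1

Parse trees for n * a * a:
  [Z0 [Z0 [Z0 n] * [Z1 [Z2 a]]] * [Z1 [Z2 a]]]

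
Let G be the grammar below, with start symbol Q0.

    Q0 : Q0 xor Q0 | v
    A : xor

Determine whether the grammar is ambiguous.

Witness: v xor v xor v

Derivation 1: Q0 ⇒ Q0 xor Q0 ⇒ Q0 xor Q0 xor Q0 ⇒ v xor Q0 xor Q0 ⇒ v xor v xor Q0 ⇒ v xor v xor v
Derivation 2: Q0 ⇒ Q0 xor Q0 ⇒ v xor Q0 ⇒ v xor Q0 xor Q0 ⇒ v xor v xor Q0 ⇒ v xor v xor v

Two distinct leftmost derivations for the same string.

Ambiguous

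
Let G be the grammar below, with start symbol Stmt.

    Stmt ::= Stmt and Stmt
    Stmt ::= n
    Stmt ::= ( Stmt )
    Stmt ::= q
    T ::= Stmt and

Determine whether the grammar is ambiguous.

Witness: n and n and n

Derivation 1: Stmt ⇒ Stmt and Stmt ⇒ Stmt and Stmt and Stmt ⇒ n and Stmt and Stmt ⇒ n and n and Stmt ⇒ n and n and n
Derivation 2: Stmt ⇒ Stmt and Stmt ⇒ n and Stmt ⇒ n and Stmt and Stmt ⇒ n and n and Stmt ⇒ n and n and n

Two distinct leftmost derivations for the same string.

Ambiguous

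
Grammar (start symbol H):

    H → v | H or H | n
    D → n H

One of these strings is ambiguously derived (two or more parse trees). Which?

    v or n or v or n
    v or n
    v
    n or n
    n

v or n or v or n

v or n or v or n: 5 trees
v or n: 1 tree
v: 1 tree
n or n: 1 tree
n: 1 tree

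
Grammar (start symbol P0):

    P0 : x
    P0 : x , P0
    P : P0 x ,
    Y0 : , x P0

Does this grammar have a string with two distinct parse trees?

Only P0 is reachable from P0; ignoring the rest: Right-recursive list with a separator: after each atom, whether the separator follows determines the rule. One parse per string.

Unambiguous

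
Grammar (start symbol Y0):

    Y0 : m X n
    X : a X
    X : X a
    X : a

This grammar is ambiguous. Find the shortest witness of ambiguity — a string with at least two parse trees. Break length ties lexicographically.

m a a n

length 3: no string has ≥2 trees
length 4: m a a n has 2 parse trees

Two derivations of m a a n:
  Y0 ⇒ m X n ⇒ m a X n ⇒ m a a n
  Y0 ⇒ m X n ⇒ m X a n ⇒ m a a n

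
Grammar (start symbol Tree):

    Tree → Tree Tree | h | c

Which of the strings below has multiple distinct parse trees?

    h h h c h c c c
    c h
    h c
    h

h h h c h c c c: 429 trees
c h: 1 tree
h c: 1 tree
h: 1 tree

h h h c h c c c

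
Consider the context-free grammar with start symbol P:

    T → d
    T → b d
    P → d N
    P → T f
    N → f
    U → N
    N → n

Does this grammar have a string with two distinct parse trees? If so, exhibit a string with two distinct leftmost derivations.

Ambiguous

Witness: d f

Derivation 1: P ⇒ d N ⇒ d f
Derivation 2: P ⇒ T f ⇒ d f

Two distinct leftmost derivations for the same string.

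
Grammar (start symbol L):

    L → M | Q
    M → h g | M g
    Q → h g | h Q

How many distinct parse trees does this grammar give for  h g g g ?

Parse trees for h g g g:
  [L [M [M [M h g] g] g]]

1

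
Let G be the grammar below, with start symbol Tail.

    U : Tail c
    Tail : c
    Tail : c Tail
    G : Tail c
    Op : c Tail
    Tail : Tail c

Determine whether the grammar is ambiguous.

Witness: c c

Derivation 1: Tail ⇒ c Tail ⇒ c c
Derivation 2: Tail ⇒ Tail c ⇒ c c

Two distinct leftmost derivations for the same string.

Ambiguous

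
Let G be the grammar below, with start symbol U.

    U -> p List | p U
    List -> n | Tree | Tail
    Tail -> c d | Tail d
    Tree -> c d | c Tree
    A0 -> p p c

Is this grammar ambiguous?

Ambiguous

Witness: p c d

Derivation 1: U ⇒ p List ⇒ p Tree ⇒ p c d
Derivation 2: U ⇒ p List ⇒ p Tail ⇒ p c d

Two distinct leftmost derivations for the same string.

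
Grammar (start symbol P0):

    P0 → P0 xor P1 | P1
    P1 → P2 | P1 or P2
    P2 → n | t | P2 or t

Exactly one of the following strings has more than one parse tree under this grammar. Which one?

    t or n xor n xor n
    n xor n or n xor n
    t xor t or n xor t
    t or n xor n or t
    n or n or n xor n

t or n xor n xor n: 1 tree
n xor n or n xor n: 1 tree
t xor t or n xor t: 1 tree
t or n xor n or t: 2 trees
n or n or n xor n: 1 tree

t or n xor n or t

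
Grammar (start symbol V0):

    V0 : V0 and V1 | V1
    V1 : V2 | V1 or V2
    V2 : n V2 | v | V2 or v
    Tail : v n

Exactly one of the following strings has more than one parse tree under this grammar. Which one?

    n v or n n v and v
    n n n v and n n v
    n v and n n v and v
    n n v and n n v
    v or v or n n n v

v or v or n n n v

n v or n n v and v: 1 tree
n n n v and n n v: 1 tree
n v and n n v and v: 1 tree
n n v and n n v: 1 tree
v or v or n n n v: 2 trees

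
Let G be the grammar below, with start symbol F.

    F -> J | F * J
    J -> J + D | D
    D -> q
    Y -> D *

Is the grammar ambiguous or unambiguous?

(Y is unreachable from F, so its rules don't affect L(F).) This is a standard precedence ladder (F over J over D), with each level left-recursive on its own operator ('*' at F, '+' at J). That structure is LR(1), hence unambiguous.

Unambiguous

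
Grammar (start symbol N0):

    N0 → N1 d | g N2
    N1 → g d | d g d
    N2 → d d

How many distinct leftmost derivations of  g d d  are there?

2

Parse trees for g d d:
  [N0 [N1 g d] d]
  [N0 g [N2 d d]]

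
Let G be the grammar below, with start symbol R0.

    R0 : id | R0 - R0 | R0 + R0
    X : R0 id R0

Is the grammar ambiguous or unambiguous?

Ambiguous

Witness: id + id + id

Derivation 1: R0 ⇒ R0 + R0 ⇒ id + R0 ⇒ id + R0 + R0 ⇒ id + id + R0 ⇒ id + id + id
Derivation 2: R0 ⇒ R0 + R0 ⇒ R0 + R0 + R0 ⇒ id + R0 + R0 ⇒ id + id + R0 ⇒ id + id + id

Two distinct leftmost derivations for the same string.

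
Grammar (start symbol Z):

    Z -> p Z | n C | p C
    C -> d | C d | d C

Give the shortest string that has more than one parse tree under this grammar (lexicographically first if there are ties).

length 2: no string has ≥2 trees
length 3: n d d has 2 parse trees

Two derivations of n d d:
  Z ⇒ n C ⇒ n C d ⇒ n d d
  Z ⇒ n C ⇒ n d C ⇒ n d d

n d d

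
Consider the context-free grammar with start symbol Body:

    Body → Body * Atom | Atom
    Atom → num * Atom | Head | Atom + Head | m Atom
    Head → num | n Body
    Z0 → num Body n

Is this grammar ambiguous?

Ambiguous

Witness: num * num

Derivation 1: Body ⇒ Body * Atom ⇒ Atom * Atom ⇒ Head * Atom ⇒ num * Atom ⇒ num * Head ⇒ num * num
Derivation 2: Body ⇒ Atom ⇒ num * Atom ⇒ num * Head ⇒ num * num

Two distinct leftmost derivations for the same string.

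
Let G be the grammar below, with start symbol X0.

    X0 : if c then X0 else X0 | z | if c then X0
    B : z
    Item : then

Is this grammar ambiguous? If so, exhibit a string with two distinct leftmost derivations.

Witness: if c then if c then z else z

Derivation 1: X0 ⇒ if c then X0 else X0 ⇒ if c then if c then X0 else X0 ⇒ if c then if c then z else X0 ⇒ if c then if c then z else z
Derivation 2: X0 ⇒ if c then X0 ⇒ if c then if c then X0 else X0 ⇒ if c then if c then z else X0 ⇒ if c then if c then z else z

Two distinct leftmost derivations for the same string.

Ambiguous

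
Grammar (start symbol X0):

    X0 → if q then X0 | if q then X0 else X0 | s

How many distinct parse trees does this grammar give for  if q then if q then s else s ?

2

Parse trees for if q then if q then s else s:
  [X0 if q then [X0 if q then [X0 s] else [X0 s]]]
  [X0 if q then [X0 if q then [X0 s]] else [X0 s]]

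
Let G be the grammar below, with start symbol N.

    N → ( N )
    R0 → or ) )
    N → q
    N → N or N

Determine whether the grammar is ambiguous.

Witness: q or q or q

Derivation 1: N ⇒ N or N ⇒ q or N ⇒ q or N or N ⇒ q or q or N ⇒ q or q or q
Derivation 2: N ⇒ N or N ⇒ N or N or N ⇒ q or N or N ⇒ q or q or N ⇒ q or q or q

Two distinct leftmost derivations for the same string.

Ambiguous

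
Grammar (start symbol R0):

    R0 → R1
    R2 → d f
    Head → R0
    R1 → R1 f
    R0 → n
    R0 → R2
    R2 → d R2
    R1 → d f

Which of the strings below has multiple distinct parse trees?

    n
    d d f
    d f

n: 1 tree
d d f: 1 tree
d f: 2 trees

d f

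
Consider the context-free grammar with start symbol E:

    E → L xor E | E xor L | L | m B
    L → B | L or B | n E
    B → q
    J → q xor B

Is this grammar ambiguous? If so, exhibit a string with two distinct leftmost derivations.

Witness: q xor q

Derivation 1: E ⇒ L xor E ⇒ B xor E ⇒ q xor E ⇒ q xor L ⇒ q xor B ⇒ q xor q
Derivation 2: E ⇒ E xor L ⇒ L xor L ⇒ B xor L ⇒ q xor L ⇒ q xor B ⇒ q xor q

Two distinct leftmost derivations for the same string.

Ambiguous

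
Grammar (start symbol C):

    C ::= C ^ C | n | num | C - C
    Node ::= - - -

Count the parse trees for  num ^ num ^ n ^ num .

Parse trees for num ^ num ^ n ^ num:
  [C [C num] ^ [C [C num] ^ [C [C n] ^ [C num]]]]
  [C [C num] ^ [C [C [C num] ^ [C n]] ^ [C num]]]
  [C [C [C num] ^ [C num]] ^ [C [C n] ^ [C num]]]
  [C [C [C num] ^ [C [C num] ^ [C n]]] ^ [C num]]
  [C [C [C [C num] ^ [C num]] ^ [C n]] ^ [C num]]

5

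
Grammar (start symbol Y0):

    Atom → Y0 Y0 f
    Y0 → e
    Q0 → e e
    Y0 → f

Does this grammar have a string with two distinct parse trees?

(Atom, Q0 are unreachable from Y0, so their rules don't affect L(Y0).) The reachable rules are right-linear with at most one rule per (nonterminal, next-terminal) pair. Each input token forces the next rule, so parsing is deterministic.

Unambiguous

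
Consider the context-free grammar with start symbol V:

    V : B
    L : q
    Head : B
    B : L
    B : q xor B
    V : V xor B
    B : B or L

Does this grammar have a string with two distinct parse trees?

Witness: q xor q

Derivation 1: V ⇒ B ⇒ q xor B ⇒ q xor L ⇒ q xor q
Derivation 2: V ⇒ V xor B ⇒ B xor B ⇒ L xor B ⇒ q xor B ⇒ q xor L ⇒ q xor q

Two distinct leftmost derivations for the same string.

Ambiguous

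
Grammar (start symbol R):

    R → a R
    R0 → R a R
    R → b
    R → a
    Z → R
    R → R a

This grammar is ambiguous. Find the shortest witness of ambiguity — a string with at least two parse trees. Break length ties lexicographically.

a a

length 1: no string has ≥2 trees
length 2: a a has 2 parse trees

Two derivations of a a:
  R ⇒ a R ⇒ a a
  R ⇒ R a ⇒ a a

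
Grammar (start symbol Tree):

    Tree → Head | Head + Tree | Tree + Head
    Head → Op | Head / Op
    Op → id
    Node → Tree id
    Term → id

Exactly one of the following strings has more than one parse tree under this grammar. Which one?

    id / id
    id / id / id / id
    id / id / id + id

id / id / id + id

id / id: 1 tree
id / id / id / id: 1 tree
id / id / id + id: 2 trees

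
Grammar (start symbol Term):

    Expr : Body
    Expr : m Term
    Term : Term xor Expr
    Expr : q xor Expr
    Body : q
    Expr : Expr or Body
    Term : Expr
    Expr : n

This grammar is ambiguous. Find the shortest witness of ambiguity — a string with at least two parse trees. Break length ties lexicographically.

length 1: no string has ≥2 trees
length 2: no string has ≥2 trees
length 3: q xor n has 2 parse trees

Two derivations of q xor n:
  Term ⇒ Term xor Expr ⇒ Expr xor Expr ⇒ Body xor Expr ⇒ q xor Expr ⇒ q xor n
  Term ⇒ Expr ⇒ q xor Expr ⇒ q xor n

q xor n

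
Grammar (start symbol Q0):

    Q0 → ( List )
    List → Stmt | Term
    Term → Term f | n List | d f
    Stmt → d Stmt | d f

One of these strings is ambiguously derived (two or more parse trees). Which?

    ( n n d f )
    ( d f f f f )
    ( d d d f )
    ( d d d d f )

( n n d f )

( n n d f ): 2 trees
( d f f f f ): 1 tree
( d d d f ): 1 tree
( d d d d f ): 1 tree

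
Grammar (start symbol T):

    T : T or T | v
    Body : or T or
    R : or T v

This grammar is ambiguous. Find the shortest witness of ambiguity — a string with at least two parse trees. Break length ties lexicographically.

v or v or v

length 1: no string has ≥2 trees
length 3: no string has ≥2 trees
length 5: v or v or v has 2 parse trees

Two derivations of v or v or v:
  T ⇒ T or T ⇒ T or T or T ⇒ v or T or T ⇒ v or v or T ⇒ v or v or v
  T ⇒ T or T ⇒ v or T ⇒ v or T or T ⇒ v or v or T ⇒ v or v or v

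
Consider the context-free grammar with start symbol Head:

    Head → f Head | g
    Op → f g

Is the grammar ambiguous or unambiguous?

Unambiguous

Only Head is reachable from Head; ignoring the rest: Restricted to the reachable nonterminals, every rule has the form A → t or A → t B, and no two rules for the same A share a first terminal. The grammar encodes a DFA — one run per string.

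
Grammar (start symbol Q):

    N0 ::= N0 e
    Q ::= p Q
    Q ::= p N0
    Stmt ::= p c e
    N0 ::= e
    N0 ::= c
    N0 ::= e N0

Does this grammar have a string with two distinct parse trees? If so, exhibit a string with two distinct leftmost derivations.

Ambiguous

Witness: p e e

Derivation 1: Q ⇒ p N0 ⇒ p N0 e ⇒ p e e
Derivation 2: Q ⇒ p N0 ⇒ p e N0 ⇒ p e e

Two distinct leftmost derivations for the same string.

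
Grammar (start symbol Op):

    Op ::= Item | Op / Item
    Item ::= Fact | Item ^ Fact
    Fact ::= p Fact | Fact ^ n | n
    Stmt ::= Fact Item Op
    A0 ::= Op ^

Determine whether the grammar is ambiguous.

Ambiguous

Witness: n ^ n

Derivation 1: Op ⇒ Item ⇒ Fact ⇒ Fact ^ n ⇒ n ^ n
Derivation 2: Op ⇒ Item ⇒ Item ^ Fact ⇒ Fact ^ Fact ⇒ n ^ Fact ⇒ n ^ n

Two distinct leftmost derivations for the same string.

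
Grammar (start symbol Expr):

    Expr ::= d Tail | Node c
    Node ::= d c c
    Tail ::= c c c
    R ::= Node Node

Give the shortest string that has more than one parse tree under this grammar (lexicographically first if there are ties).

d c c c

length 4: d c c c has 2 parse trees

Two derivations of d c c c:
  Expr ⇒ d Tail ⇒ d c c c
  Expr ⇒ Node c ⇒ d c c c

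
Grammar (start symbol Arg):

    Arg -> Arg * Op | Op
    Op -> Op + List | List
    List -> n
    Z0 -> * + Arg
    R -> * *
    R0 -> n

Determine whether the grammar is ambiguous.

(Z0, R, R0 are unreachable from Arg, so their rules don't affect L(Arg).) This is a standard precedence ladder (Arg over Op over List), with each level left-recursive on its own operator ('*' at Arg, '+' at Op). That structure is LR(1), hence unambiguous.

Unambiguous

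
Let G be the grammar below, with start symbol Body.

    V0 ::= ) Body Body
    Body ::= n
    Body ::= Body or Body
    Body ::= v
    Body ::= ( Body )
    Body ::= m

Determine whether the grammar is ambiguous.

Ambiguous

Witness: m or m or m

Derivation 1: Body ⇒ Body or Body ⇒ Body or Body or Body ⇒ m or Body or Body ⇒ m or m or Body ⇒ m or m or m
Derivation 2: Body ⇒ Body or Body ⇒ m or Body ⇒ m or Body or Body ⇒ m or m or Body ⇒ m or m or m

Two distinct leftmost derivations for the same string.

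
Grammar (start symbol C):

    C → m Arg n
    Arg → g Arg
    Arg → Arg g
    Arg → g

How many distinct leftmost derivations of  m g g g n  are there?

Parse trees for m g g g n:
  [C m [Arg g [Arg g [Arg g]]] n]
  [C m [Arg g [Arg [Arg g] g]] n]
  [C m [Arg [Arg g [Arg g]] g] n]
  [C m [Arg [Arg [Arg g] g] g] n]

4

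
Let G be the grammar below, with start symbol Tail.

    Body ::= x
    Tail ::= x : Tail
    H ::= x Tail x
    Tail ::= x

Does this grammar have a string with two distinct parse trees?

Only Tail is reachable from Tail; ignoring the rest: The reachable grammar is A → atom sep A | atom. Each atom is followed by either the separator (recurse) or end-of-string (stop) — no choice point.

Unambiguous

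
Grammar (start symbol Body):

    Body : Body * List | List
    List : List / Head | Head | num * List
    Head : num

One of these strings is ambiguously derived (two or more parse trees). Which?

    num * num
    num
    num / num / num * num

num * num

num * num: 2 trees
num: 1 tree
num / num / num * num: 1 tree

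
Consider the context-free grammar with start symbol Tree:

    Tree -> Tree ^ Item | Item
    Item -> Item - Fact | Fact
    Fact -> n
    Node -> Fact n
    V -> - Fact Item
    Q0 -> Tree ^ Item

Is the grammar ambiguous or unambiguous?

Unambiguous

(Node, V, Q0 are unreachable from Tree, so their rules don't affect L(Tree).) Tree → Tree ^ Item | Item  ;  Item → Item - Fact | Fact  — a left-associative chain with Fact at the bottom. Each string factors uniquely by precedence.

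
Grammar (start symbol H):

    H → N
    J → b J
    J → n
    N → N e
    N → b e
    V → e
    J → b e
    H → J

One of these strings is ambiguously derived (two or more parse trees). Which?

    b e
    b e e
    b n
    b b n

b e: 2 trees
b e e: 1 tree
b n: 1 tree
b b n: 1 tree

b e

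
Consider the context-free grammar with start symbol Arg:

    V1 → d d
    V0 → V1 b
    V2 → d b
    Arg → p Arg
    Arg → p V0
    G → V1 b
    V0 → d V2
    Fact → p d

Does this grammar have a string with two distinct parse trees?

Ambiguous

Witness: p d d b

Derivation 1: Arg ⇒ p V0 ⇒ p V1 b ⇒ p d d b
Derivation 2: Arg ⇒ p V0 ⇒ p d V2 ⇒ p d d b

Two distinct leftmost derivations for the same string.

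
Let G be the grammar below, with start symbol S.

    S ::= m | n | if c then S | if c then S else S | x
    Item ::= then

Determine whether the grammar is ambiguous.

Ambiguous

Witness: if c then if c then m else m

Derivation 1: S ⇒ if c then S ⇒ if c then if c then S else S ⇒ if c then if c then m else S ⇒ if c then if c then m else m
Derivation 2: S ⇒ if c then S else S ⇒ if c then if c then S else S ⇒ if c then if c then m else S ⇒ if c then if c then m else m

Two distinct leftmost derivations for the same string.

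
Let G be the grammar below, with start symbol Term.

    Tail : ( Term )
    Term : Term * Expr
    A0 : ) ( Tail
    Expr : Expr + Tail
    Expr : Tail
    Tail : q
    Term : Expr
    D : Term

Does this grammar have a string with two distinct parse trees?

Unambiguous

Only Term, Expr, Tail are reachable from Term; ignoring the rest: Term → Term * Expr | Expr  ;  Expr → Expr + Tail | Tail  — a left-associative chain with Tail at the bottom. Each string factors uniquely by precedence.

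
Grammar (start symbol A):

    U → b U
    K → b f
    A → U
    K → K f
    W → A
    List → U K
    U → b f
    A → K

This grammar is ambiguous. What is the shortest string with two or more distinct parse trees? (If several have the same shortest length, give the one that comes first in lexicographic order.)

length 2: b f has 2 parse trees

Two derivations of b f:
  A ⇒ U ⇒ b f
  A ⇒ K ⇒ b f

b f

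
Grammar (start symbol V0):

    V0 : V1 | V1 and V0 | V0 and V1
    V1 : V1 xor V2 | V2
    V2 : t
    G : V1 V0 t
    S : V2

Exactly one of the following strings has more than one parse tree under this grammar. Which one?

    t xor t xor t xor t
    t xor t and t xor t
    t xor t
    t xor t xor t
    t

t xor t and t xor t

t xor t xor t xor t: 1 tree
t xor t and t xor t: 2 trees
t xor t: 1 tree
t xor t xor t: 1 tree
t: 1 tree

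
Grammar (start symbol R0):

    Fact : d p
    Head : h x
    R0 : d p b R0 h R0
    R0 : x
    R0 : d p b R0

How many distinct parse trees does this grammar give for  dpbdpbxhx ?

Parse trees for dpbdpbxhx:
  [R0 d p b [R0 d p b [R0 x]] h [R0 x]]
  [R0 d p b [R0 d p b [R0 x] h [R0 x]]]

2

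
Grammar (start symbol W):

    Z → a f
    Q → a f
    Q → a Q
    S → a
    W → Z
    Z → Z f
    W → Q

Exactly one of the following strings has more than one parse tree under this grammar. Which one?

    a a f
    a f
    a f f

a f

a a f: 1 tree
a f: 2 trees
a f f: 1 tree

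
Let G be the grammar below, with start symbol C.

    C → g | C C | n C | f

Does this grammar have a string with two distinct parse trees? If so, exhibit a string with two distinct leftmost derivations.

Ambiguous

Witness: f f f

Derivation 1: C ⇒ C C ⇒ C C C ⇒ f C C ⇒ f f C ⇒ f f f
Derivation 2: C ⇒ C C ⇒ f C ⇒ f C C ⇒ f f C ⇒ f f f

Two distinct leftmost derivations for the same string.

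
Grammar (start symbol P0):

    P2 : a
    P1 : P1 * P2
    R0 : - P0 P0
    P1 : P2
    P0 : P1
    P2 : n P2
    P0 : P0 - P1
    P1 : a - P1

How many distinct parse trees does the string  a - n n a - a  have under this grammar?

Parse trees for a - n n a - a:
  [P0 [P0 [P1 a - [P1 [P2 n [P2 n [P2 a]]]]]] - [P1 [P2 a]]]
  [P0 [P0 [P0 [P1 [P2 a]]] - [P1 [P2 n [P2 n [P2 a]]]]] - [P1 [P2 a]]]

2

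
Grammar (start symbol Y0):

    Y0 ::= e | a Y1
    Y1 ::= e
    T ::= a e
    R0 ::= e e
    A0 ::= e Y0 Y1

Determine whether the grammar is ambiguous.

Unambiguous

Only Y0, Y1 are reachable from Y0; ignoring the rest: Restricted to the reachable nonterminals, every rule has the form A → t or A → t B, and no two rules for the same A share a first terminal. The grammar encodes a DFA — one run per string.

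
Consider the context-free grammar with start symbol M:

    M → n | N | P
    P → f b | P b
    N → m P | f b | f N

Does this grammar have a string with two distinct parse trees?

Witness: f b

Derivation 1: M ⇒ N ⇒ f b
Derivation 2: M ⇒ P ⇒ f b

Two distinct leftmost derivations for the same string.

Ambiguous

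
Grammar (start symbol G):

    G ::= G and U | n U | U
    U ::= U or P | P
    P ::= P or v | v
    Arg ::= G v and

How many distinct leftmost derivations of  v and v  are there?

1

Parse trees for v and v:
  [G [G [U [P v]]] and [U [P v]]]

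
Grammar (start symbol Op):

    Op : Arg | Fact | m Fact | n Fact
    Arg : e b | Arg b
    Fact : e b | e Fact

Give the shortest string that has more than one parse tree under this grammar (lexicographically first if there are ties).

e b

length 2: e b has 2 parse trees

Two derivations of e b:
  Op ⇒ Arg ⇒ e b
  Op ⇒ Fact ⇒ e b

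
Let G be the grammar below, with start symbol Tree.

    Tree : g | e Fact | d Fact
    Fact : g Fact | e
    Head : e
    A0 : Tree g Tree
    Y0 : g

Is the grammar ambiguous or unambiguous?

Unambiguous

Only Tree, Fact are reachable from Tree; ignoring the rest: Each reachable nonterminal has at most one production per leading terminal, and all productions are right-linear; the derivation is determined token-by-token.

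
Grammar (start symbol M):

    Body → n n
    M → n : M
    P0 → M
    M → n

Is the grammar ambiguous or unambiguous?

(P0, Body are unreachable from M, so their rules don't affect L(M).) Right-recursive list with a separator: after each atom, whether the separator follows determines the rule. One parse per string.

Unambiguous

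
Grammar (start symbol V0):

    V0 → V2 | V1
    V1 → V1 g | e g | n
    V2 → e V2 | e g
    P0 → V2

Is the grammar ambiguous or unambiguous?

Ambiguous

Witness: e g

Derivation 1: V0 ⇒ V2 ⇒ e g
Derivation 2: V0 ⇒ V1 ⇒ e g

Two distinct leftmost derivations for the same string.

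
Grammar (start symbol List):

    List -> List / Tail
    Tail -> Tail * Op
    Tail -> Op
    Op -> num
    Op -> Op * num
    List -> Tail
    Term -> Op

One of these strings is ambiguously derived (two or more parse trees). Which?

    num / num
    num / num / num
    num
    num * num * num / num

num * num * num / num

num / num: 1 tree
num / num / num: 1 tree
num: 1 tree
num * num * num / num: 4 trees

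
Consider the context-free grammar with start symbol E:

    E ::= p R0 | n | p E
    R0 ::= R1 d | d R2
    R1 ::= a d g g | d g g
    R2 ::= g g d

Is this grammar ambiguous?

Ambiguous

Witness: p d g g d

Derivation 1: E ⇒ p R0 ⇒ p R1 d ⇒ p d g g d
Derivation 2: E ⇒ p R0 ⇒ p d R2 ⇒ p d g g d

Two distinct leftmost derivations for the same string.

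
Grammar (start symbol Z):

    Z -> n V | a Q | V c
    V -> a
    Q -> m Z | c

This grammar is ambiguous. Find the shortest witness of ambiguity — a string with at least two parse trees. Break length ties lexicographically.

a c

length 2: a c has 2 parse trees

Two derivations of a c:
  Z ⇒ a Q ⇒ a c
  Z ⇒ V c ⇒ a c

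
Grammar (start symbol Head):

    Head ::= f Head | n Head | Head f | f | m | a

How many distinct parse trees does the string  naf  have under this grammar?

Parse trees for naf:
  [Head n [Head [Head a] f]]
  [Head [Head n [Head a]] f]

2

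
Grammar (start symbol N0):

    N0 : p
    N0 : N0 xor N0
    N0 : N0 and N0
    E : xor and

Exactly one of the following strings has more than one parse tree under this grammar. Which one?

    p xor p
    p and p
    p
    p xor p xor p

p xor p xor p

p xor p: 1 tree
p and p: 1 tree
p: 1 tree
p xor p xor p: 2 trees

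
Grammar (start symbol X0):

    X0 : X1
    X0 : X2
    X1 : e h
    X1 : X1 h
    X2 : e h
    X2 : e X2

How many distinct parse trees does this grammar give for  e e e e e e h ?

1

Parse trees for e e e e e e h:
  [X0 [X2 e [X2 e [X2 e [X2 e [X2 e [X2 e h]]]]]]]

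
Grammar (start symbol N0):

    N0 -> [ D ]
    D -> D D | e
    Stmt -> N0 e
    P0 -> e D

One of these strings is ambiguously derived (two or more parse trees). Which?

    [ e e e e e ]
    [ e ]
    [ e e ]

[ e e e e e ]: 14 trees
[ e ]: 1 tree
[ e e ]: 1 tree

[ e e e e e ]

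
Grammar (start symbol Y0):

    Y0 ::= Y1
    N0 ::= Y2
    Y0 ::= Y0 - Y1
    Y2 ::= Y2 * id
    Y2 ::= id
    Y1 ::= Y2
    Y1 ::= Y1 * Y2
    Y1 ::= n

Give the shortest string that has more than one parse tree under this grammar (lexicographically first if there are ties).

id * id

length 1: no string has ≥2 trees
length 3: id * id has 2 parse trees

Two derivations of id * id:
  Y0 ⇒ Y1 ⇒ Y2 ⇒ Y2 * id ⇒ id * id
  Y0 ⇒ Y1 ⇒ Y1 * Y2 ⇒ Y2 * Y2 ⇒ id * Y2 ⇒ id * id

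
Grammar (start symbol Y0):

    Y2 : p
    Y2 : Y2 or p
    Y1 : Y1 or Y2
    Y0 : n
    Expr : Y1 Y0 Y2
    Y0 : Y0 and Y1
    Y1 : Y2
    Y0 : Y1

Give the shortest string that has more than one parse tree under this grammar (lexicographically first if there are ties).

length 1: no string has ≥2 trees
length 3: p or p has 2 parse trees

Two derivations of p or p:
  Y0 ⇒ Y1 ⇒ Y1 or Y2 ⇒ Y2 or Y2 ⇒ p or Y2 ⇒ p or p
  Y0 ⇒ Y1 ⇒ Y2 ⇒ Y2 or p ⇒ p or p

p or p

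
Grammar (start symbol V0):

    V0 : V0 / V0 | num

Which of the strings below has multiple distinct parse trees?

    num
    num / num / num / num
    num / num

num: 1 tree
num / num / num / num: 5 trees
num / num: 1 tree

num / num / num / num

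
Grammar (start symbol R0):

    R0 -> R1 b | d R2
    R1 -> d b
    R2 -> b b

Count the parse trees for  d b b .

Parse trees for d b b:
  [R0 [R1 d b] b]
  [R0 d [R2 b b]]

2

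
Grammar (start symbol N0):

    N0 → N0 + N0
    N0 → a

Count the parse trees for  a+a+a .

2

Parse trees for a+a+a:
  [N0 [N0 a] + [N0 [N0 a] + [N0 a]]]
  [N0 [N0 [N0 a] + [N0 a]] + [N0 a]]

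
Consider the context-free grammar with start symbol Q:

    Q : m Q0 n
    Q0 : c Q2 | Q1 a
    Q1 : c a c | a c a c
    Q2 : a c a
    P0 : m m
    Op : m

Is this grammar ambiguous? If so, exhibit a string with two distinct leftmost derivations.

Ambiguous

Witness: m c a c a n

Derivation 1: Q ⇒ m Q0 n ⇒ m c Q2 n ⇒ m c a c a n
Derivation 2: Q ⇒ m Q0 n ⇒ m Q1 a n ⇒ m c a c a n

Two distinct leftmost derivations for the same string.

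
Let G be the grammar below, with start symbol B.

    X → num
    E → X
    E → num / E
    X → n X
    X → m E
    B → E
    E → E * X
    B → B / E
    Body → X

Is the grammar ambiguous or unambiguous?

Ambiguous

Witness: num / num

Derivation 1: B ⇒ E ⇒ num / E ⇒ num / X ⇒ num / num
Derivation 2: B ⇒ B / E ⇒ E / E ⇒ X / E ⇒ num / E ⇒ num / X ⇒ num / num

Two distinct leftmost derivations for the same string.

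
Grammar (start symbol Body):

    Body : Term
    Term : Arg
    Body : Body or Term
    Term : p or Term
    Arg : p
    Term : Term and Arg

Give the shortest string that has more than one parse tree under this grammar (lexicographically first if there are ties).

length 1: no string has ≥2 trees
length 3: p or p has 2 parse trees

Two derivations of p or p:
  Body ⇒ Term ⇒ p or Term ⇒ p or Arg ⇒ p or p
  Body ⇒ Body or Term ⇒ Term or Term ⇒ Arg or Term ⇒ p or Term ⇒ p or Arg ⇒ p or p

p or p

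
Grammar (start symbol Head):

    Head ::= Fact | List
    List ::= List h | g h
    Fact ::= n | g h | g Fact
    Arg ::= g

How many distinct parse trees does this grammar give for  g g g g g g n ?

1

Parse trees for g g g g g g n:
  [Head [Fact g [Fact g [Fact g [Fact g [Fact g [Fact g [Fact n]]]]]]]]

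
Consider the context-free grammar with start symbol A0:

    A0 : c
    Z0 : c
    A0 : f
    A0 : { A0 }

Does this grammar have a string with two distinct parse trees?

Unambiguous

(Z0 is unreachable from A0, so its rules don't affect L(A0).) L(A0) is { openⁿ atom closeⁿ : n ≥ 0 }. The bracket depth fixes n, and the derivation is forced at every step.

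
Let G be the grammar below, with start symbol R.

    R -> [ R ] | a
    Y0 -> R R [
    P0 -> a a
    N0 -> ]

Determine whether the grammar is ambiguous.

Only R is reachable from R; ignoring the rest: L(R) is { openⁿ atom closeⁿ : n ≥ 0 }. The bracket depth fixes n, and the derivation is forced at every step.

Unambiguous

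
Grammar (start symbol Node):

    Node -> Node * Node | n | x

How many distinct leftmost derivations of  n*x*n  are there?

2

Parse trees for n*x*n:
  [Node [Node n] * [Node [Node x] * [Node n]]]
  [Node [Node [Node n] * [Node x]] * [Node n]]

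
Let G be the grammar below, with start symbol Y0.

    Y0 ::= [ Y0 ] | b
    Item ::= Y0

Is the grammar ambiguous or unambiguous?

Unambiguous

Only Y0 is reachable from Y0; ignoring the rest: Each string is a nest of matched brackets around a single atom. An opening bracket forces the recursive rule; an atom forces the base rule.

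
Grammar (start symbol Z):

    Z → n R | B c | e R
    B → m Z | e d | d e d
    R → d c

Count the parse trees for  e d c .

Parse trees for e d c:
  [Z [B e d] c]
  [Z e [R d c]]

2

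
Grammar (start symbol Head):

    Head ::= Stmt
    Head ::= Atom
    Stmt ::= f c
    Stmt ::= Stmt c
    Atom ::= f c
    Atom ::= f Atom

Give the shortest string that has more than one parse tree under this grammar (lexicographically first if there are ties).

length 2: f c has 2 parse trees

Two derivations of f c:
  Head ⇒ Stmt ⇒ f c
  Head ⇒ Atom ⇒ f c

f c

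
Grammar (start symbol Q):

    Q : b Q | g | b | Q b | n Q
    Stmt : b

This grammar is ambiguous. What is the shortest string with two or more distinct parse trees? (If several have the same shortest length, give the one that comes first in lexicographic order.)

length 1: no string has ≥2 trees
length 2: b b has 2 parse trees

Two derivations of b b:
  Q ⇒ b Q ⇒ b b
  Q ⇒ Q b ⇒ b b

b b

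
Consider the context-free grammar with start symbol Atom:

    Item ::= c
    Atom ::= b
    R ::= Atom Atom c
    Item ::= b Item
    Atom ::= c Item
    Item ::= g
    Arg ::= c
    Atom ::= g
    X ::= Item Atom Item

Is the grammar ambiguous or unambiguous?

Only Atom, Item are reachable from Atom; ignoring the rest: Each reachable nonterminal has at most one production per leading terminal, and all productions are right-linear; the derivation is determined token-by-token.

Unambiguous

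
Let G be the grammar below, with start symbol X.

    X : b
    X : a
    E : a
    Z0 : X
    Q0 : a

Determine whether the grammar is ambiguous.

Only X is reachable from X; ignoring the rest: Each reachable nonterminal has at most one production per leading terminal, and all productions are right-linear; the derivation is determined token-by-token.

Unambiguous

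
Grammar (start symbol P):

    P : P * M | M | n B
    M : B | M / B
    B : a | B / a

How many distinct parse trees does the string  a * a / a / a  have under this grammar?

Parse trees for a * a / a / a:
  [P [P [M [B a]]] * [M [B [B [B a] / a] / a]]]
  [P [P [M [B a]]] * [M [M [B a]] / [B [B a] / a]]]
  [P [P [M [B a]]] * [M [M [B [B a] / a]] / [B a]]]
  [P [P [M [B a]]] * [M [M [M [B a]] / [B a]] / [B a]]]

4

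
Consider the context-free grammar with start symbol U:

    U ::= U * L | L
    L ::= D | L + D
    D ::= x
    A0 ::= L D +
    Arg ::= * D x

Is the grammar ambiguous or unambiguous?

Unambiguous

Only U, L, D are reachable from U; ignoring the rest: The grammar is stratified — U handles '*' (left-recursive), L handles '+', D atoms. Each operator has a fixed associativity and precedence level, so every string has one parse.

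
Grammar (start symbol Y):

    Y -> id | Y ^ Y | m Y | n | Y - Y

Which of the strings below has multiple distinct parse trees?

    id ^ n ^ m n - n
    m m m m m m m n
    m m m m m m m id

id ^ n ^ m n - n: 7 trees
m m m m m m m n: 1 tree
m m m m m m m id: 1 tree

id ^ n ^ m n - n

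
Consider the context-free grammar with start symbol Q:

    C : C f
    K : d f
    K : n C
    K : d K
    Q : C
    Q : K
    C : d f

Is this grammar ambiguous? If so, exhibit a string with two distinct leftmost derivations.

Ambiguous

Witness: d f

Derivation 1: Q ⇒ C ⇒ d f
Derivation 2: Q ⇒ K ⇒ d f

Two distinct leftmost derivations for the same string.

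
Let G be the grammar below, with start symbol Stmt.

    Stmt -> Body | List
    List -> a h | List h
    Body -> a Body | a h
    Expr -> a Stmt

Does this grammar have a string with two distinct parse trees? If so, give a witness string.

Witness: a h

Derivation 1: Stmt ⇒ Body ⇒ a h
Derivation 2: Stmt ⇒ List ⇒ a h

Two distinct leftmost derivations for the same string.

Ambiguous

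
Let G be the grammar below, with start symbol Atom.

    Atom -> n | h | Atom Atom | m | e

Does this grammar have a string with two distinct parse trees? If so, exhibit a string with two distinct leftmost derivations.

Ambiguous

Witness: e e e

Derivation 1: Atom ⇒ Atom Atom ⇒ Atom Atom Atom ⇒ e Atom Atom ⇒ e e Atom ⇒ e e e
Derivation 2: Atom ⇒ Atom Atom ⇒ e Atom ⇒ e Atom Atom ⇒ e e Atom ⇒ e e e

Two distinct leftmost derivations for the same string.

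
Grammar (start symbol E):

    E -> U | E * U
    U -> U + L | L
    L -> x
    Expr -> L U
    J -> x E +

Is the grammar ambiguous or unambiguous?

Only E, U, L are reachable from E; ignoring the rest: E → E * U | U  ;  U → U + L | L  — a left-associative chain with L at the bottom. Each string factors uniquely by precedence.

Unambiguous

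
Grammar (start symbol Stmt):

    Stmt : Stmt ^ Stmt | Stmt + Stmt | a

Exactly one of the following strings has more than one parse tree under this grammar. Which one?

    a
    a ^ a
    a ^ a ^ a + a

a ^ a ^ a + a

a: 1 tree
a ^ a: 1 tree
a ^ a ^ a + a: 5 trees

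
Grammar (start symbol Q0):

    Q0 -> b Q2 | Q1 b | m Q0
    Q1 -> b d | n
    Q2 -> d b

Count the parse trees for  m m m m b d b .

2

Parse trees for m m m m b d b:
  [Q0 m [Q0 m [Q0 m [Q0 m [Q0 b [Q2 d b]]]]]]
  [Q0 m [Q0 m [Q0 m [Q0 m [Q0 [Q1 b d] b]]]]]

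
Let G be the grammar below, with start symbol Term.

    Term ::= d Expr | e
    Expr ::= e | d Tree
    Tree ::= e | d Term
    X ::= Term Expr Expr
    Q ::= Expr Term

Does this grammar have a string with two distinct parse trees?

Only Term, Expr, Tree are reachable from Term; ignoring the rest: The reachable rules are right-linear with at most one rule per (nonterminal, next-terminal) pair. Each input token forces the next rule, so parsing is deterministic.

Unambiguous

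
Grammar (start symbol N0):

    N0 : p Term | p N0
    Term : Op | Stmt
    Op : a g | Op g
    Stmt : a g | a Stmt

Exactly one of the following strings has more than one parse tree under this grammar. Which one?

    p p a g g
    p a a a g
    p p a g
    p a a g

p p a g

p p a g g: 1 tree
p a a a g: 1 tree
p p a g: 2 trees
p a a g: 1 tree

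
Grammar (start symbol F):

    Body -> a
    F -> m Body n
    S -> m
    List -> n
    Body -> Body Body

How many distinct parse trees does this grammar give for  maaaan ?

Parse trees for maaaan:
  [F m [Body [Body a] [Body [Body a] [Body [Body a] [Body a]]]] n]
  [F m [Body [Body a] [Body [Body [Body a] [Body a]] [Body a]]] n]
  [F m [Body [Body [Body a] [Body a]] [Body [Body a] [Body a]]] n]
  [F m [Body [Body [Body a] [Body [Body a] [Body a]]] [Body a]] n]
  [F m [Body [Body [Body [Body a] [Body a]] [Body a]] [Body a]] n]

5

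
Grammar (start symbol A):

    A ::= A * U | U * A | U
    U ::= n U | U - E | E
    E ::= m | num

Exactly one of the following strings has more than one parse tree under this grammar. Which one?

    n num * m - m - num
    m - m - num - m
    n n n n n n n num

n num * m - m - num: 2 trees
m - m - num - m: 1 tree
n n n n n n n num: 1 tree

n num * m - m - num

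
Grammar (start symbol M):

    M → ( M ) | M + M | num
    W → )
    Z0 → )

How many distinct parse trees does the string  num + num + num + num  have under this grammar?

Parse trees for num + num + num + num:
  [M [M num] + [M [M num] + [M [M num] + [M num]]]]
  [M [M num] + [M [M [M num] + [M num]] + [M num]]]
  [M [M [M num] + [M num]] + [M [M num] + [M num]]]
  [M [M [M num] + [M [M num] + [M num]]] + [M num]]
  [M [M [M [M num] + [M num]] + [M num]] + [M num]]

5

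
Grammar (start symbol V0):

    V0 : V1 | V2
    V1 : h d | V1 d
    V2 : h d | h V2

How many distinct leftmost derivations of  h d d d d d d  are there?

Parse trees for h d d d d d d:
  [V0 [V1 [V1 [V1 [V1 [V1 [V1 h d] d] d] d] d] d]]

1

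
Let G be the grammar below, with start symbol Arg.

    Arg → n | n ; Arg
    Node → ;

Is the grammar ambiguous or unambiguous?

Unambiguous

(Node is unreachable from Arg, so its rules don't affect L(Arg).) The reachable grammar is A → atom sep A | atom. Each atom is followed by either the separator (recurse) or end-of-string (stop) — no choice point.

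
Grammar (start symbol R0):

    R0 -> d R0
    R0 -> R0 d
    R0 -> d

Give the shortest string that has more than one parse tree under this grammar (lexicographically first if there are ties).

length 1: no string has ≥2 trees
length 2: d d has 2 parse trees

Two derivations of d d:
  R0 ⇒ d R0 ⇒ d d
  R0 ⇒ R0 d ⇒ d d

d d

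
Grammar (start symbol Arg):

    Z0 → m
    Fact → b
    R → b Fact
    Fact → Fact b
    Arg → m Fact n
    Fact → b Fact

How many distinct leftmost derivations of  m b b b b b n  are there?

16

Parse trees for m b b b b b n (showing first 6 of 16):
  [Arg m [Fact [Fact [Fact [Fact [Fact b] b] b] b] b] n]
  [Arg m [Fact [Fact [Fact [Fact b [Fact b]] b] b] b] n]
  [Arg m [Fact [Fact [Fact b [Fact [Fact b] b]] b] b] n]
  [Arg m [Fact [Fact [Fact b [Fact b [Fact b]]] b] b] n]
  [Arg m [Fact [Fact b [Fact [Fact [Fact b] b] b]] b] n]
  [Arg m [Fact [Fact b [Fact [Fact b [Fact b]] b]] b] n]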